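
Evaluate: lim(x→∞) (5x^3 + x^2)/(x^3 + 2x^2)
This is an ∞/∞ indeterminate form.

Apply L'Hôpital's rule: differentiate numerator and denominator separately.
  f(x) = 5·x^3 + x^2   ⇒   f'(x) = 15·x^2 + 2·x
  g(x) = x^3 + 2·x^2   ⇒   g'(x) = 3·x^2 + 4·x
  lim(x→∞) f'(x)/g'(x) = lim(x→∞) (15·x^2 + 2·x)/(3·x^2 + 4·x)
  = 5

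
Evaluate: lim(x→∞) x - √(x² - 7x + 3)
This is an ∞-∞ indeterminate form.

Combine fractions or rationalize to convert ∞-∞ to 0/0 form:
  lim(x→∞) x - √(x² - 7x + 3) = 7/2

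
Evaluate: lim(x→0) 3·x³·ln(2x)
This is a 0·∞ indeterminate form.

Rewrite 0·∞ as a quotient (0/0 or ∞/∞ form), then apply L'Hôpital's rule:
  lim(x→0) 3·x³·ln(2x) = 0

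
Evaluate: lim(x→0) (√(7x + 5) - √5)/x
This is a standard limit.

Factor or rationalize the expression:
  lim(x→0) (√(7x + 5) - √5)/x = 7·sqrt(5)/10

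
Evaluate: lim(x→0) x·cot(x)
This is a 0·∞ indeterminate form.

Rewrite 0·∞ as a quotient (0/0 or ∞/∞ form), then apply L'Hôpital's rule:
  lim(x→0) x·cot(x) = 1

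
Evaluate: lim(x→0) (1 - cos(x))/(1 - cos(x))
This is a 0/0 indeterminate form.

Apply L'Hôpital's rule: differentiate numerator and denominator separately.
  f(x) = 1 - cos(x)   ⇒   f'(x) = sin(x)
  g(x) = 1 - cos(x)   ⇒   g'(x) = sin(x)
  lim(x→0) f'(x)/g'(x) = lim(x→0) (sin(x))/(sin(x))
  = 1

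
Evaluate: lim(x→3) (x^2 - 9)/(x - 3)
This is a standard limit.

Factor or rationalize the expression:
  lim(x→3) (x^2 - 9)/(x - 3) = 6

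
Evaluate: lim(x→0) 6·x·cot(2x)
This is a 0·∞ indeterminate form.

Rewrite 0·∞ as a quotient (0/0 or ∞/∞ form), then apply L'Hôpital's rule:
  lim(x→0) 6·x·cot(2x) = 3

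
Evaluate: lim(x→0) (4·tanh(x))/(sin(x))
This is a 0/0 indeterminate form.

Apply L'Hôpital's rule: differentiate numerator and denominator separately.
  f(x) = 4·tanh(x)   ⇒   f'(x) = 4 - 4·tanh(x)^2
  g(x) = sin(x)   ⇒   g'(x) = cos(x)
  lim(x→0) f'(x)/g'(x) = lim(x→0) (4 - 4·tanh(x)^2)/(cos(x))
  = 4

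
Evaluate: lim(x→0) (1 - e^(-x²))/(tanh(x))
This is a 0/0 indeterminate form.

Apply L'Hôpital's rule: differentiate numerator and denominator separately.
  f(x) = 1 - e^(-x^2)   ⇒   f'(x) = 2·x·e^(-x^2)
  g(x) = tanh(x)   ⇒   g'(x) = 1 - tanh(x)^2
  lim(x→0) f'(x)/g'(x) = lim(x→0) (2·x·e^(-x^2))/(1 - tanh(x)^2)
  = 0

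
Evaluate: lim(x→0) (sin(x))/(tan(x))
This is a 0/0 indeterminate form.

Apply L'Hôpital's rule: differentiate numerator and denominator separately.
  f(x) = sin(x)   ⇒   f'(x) = cos(x)
  g(x) = tan(x)   ⇒   g'(x) = tan(x)^2 + 1
  lim(x→0) f'(x)/g'(x) = lim(x→0) (cos(x))/(tan(x)^2 + 1)
  = 1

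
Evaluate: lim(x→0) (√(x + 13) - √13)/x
This is a standard limit.

Factor or rationalize the expression:
  lim(x→0) (√(x + 13) - √13)/x = sqrt(13)/26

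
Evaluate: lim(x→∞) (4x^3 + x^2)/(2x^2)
This is an ∞/∞ indeterminate form.

Apply L'Hôpital's rule: differentiate numerator and denominator separately.
  f(x) = 4·x^3 + x^2   ⇒   f'(x) = 12·x^2 + 2·x
  g(x) = 2·x^2   ⇒   g'(x) = 4·x
  lim(x→∞) f'(x)/g'(x) = lim(x→∞) (12·x^2 + 2·x)/(4·x)
  = ∞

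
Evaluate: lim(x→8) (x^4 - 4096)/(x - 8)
This is a standard limit.

Factor or rationalize the expression:
  lim(x→8) (x^4 - 4096)/(x - 8) = 2048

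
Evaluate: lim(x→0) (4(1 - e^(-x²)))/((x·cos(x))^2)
This is a 0/0 indeterminate form.

Apply L'Hôpital's rule: differentiate numerator and denominator separately.
  f(x) = 4 - 4·e^(-x^2)   ⇒   f'(x) = 8·x·e^(-x^2)
  g(x) = x^2·cos(x)^2   ⇒   g'(x) = -2·x^2·sin(x)·cos(x) + 2·x·cos(x)^2
  lim(x→0) f'(x)/g'(x) = lim(x→0) (8·x·e^(-x^2))/(-2·x^2·sin(x)·cos(x) + 2·x·cos(x)^2)
  = 4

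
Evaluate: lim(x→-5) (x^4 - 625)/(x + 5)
This is a standard limit.

Factor or rationalize the expression:
  lim(x→-5) (x^4 - 625)/(x + 5) = -500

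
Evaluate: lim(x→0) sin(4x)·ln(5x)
This is a 0·∞ indeterminate form.

Rewrite 0·∞ as a quotient (0/0 or ∞/∞ form), then apply L'Hôpital's rule:
  lim(x→0) sin(4x)·ln(5x) = 0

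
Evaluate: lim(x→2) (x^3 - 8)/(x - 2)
This is a standard limit.

Factor or rationalize the expression:
  lim(x→2) (x^3 - 8)/(x - 2) = 12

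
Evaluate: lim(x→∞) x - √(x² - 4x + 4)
This is an ∞-∞ indeterminate form.

Combine fractions or rationalize to convert ∞-∞ to 0/0 form:
  lim(x→∞) x - √(x² - 4x + 4) = 2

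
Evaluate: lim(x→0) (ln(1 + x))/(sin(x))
This is a 0/0 indeterminate form.

Apply L'Hôpital's rule: differentiate numerator and denominator separately.
  f(x) = ln(x + 1)   ⇒   f'(x) = 1/(x + 1)
  g(x) = sin(x)   ⇒   g'(x) = cos(x)
  lim(x→0) f'(x)/g'(x) = lim(x→0) (1/(x + 1))/(cos(x))
  = 1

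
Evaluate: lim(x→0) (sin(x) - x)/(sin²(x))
This is a 0/0 indeterminate form.

Apply L'Hôpital's rule: differentiate numerator and denominator separately.
  f(x) = -x + sin(x)   ⇒   f'(x) = cos(x) - 1
  g(x) = sin(x)^2   ⇒   g'(x) = 2·sin(x)·cos(x)
  lim(x→0) f'(x)/g'(x) = lim(x→0) (cos(x) - 1)/(2·sin(x)·cos(x))
  = 0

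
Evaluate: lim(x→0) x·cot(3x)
This is a 0·∞ indeterminate form.

Rewrite 0·∞ as a quotient (0/0 or ∞/∞ form), then apply L'Hôpital's rule:
  lim(x→0) x·cot(3x) = 1/3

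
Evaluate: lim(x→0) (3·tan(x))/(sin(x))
This is a 0/0 indeterminate form.

Apply L'Hôpital's rule: differentiate numerator and denominator separately.
  f(x) = 3·tan(x)   ⇒   f'(x) = 3·tan(x)^2 + 3
  g(x) = sin(x)   ⇒   g'(x) = cos(x)
  lim(x→0) f'(x)/g'(x) = lim(x→0) (3·tan(x)^2 + 3)/(cos(x))
  = 3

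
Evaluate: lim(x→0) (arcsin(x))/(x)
This is a 0/0 indeterminate form.

Apply L'Hôpital's rule: differentiate numerator and denominator separately.
  f(x) = asin(x)   ⇒   f'(x) = 1/sqrt(1 - x^2)
  g(x) = x   ⇒   g'(x) = 1
  lim(x→0) f'(x)/g'(x) = lim(x→0) (1/sqrt(1 - x^2))/(1)
  = 1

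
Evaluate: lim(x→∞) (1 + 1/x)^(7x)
This is an exponential indeterminate form.

For exponential indeterminate forms, take the natural log:
  Let L = lim(x→∞) (1 + 1/x)^(7x)
  Then ln(L) = lim(x→∞) [exponent × ln(base)]
  Evaluate using L'Hôpital or standard limits, then exponentiate.
  L = e^(7)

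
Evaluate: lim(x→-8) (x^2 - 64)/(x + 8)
This is a standard limit.

Factor or rationalize the expression:
  lim(x→-8) (x^2 - 64)/(x + 8) = -16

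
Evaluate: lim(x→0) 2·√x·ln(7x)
This is a 0·∞ indeterminate form.

Rewrite 0·∞ as a quotient (0/0 or ∞/∞ form), then apply L'Hôpital's rule:
  lim(x→0) 2·√x·ln(7x) = 0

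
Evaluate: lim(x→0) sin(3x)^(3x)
This is an exponential indeterminate form.

For exponential indeterminate forms, take the natural log:
  Let L = lim(x→0) sin(3x)^(3x)
  Then ln(L) = lim(x→0) [exponent × ln(base)]
  Evaluate using L'Hôpital or standard limits, then exponentiate.
  L = 1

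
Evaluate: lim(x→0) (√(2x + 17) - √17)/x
This is a standard limit.

Factor or rationalize the expression:
  lim(x→0) (√(2x + 17) - √17)/x = sqrt(17)/17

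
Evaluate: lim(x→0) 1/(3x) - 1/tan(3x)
This is an ∞-∞ indeterminate form.

Combine fractions or rationalize to convert ∞-∞ to 0/0 form:
  lim(x→0) 1/(3x) - 1/tan(3x) = 0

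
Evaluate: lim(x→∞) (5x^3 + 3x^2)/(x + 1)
This is an ∞/∞ indeterminate form.

Apply L'Hôpital's rule: differentiate numerator and denominator separately.
  f(x) = 5·x^3 + 3·x^2   ⇒   f'(x) = 15·x^2 + 6·x
  g(x) = x + 1   ⇒   g'(x) = 1
  lim(x→∞) f'(x)/g'(x) = lim(x→∞) (15·x^2 + 6·x)/(1)
  = ∞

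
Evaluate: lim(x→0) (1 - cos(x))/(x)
This is a 0/0 indeterminate form.

Apply L'Hôpital's rule: differentiate numerator and denominator separately.
  f(x) = 1 - cos(x)   ⇒   f'(x) = sin(x)
  g(x) = x   ⇒   g'(x) = 1
  lim(x→0) f'(x)/g'(x) = lim(x→0) (sin(x))/(1)
  = 0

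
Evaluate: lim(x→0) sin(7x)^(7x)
This is an exponential indeterminate form.

For exponential indeterminate forms, take the natural log:
  Let L = lim(x→0) sin(7x)^(7x)
  Then ln(L) = lim(x→0) [exponent × ln(base)]
  Evaluate using L'Hôpital or standard limits, then exponentiate.
  L = 1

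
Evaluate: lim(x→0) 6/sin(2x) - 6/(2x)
This is an ∞-∞ indeterminate form.

Combine fractions or rationalize to convert ∞-∞ to 0/0 form:
  lim(x→0) 6/sin(2x) - 6/(2x) = 0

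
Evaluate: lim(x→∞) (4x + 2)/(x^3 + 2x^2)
This is an ∞/∞ indeterminate form.

Apply L'Hôpital's rule: differentiate numerator and denominator separately.
  f(x) = 4·x + 2   ⇒   f'(x) = 4
  g(x) = x^3 + 2·x^2   ⇒   g'(x) = 3·x^2 + 4·x
  lim(x→∞) f'(x)/g'(x) = lim(x→∞) (4)/(3·x^2 + 4·x)
  = 0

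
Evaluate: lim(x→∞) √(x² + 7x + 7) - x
This is an ∞-∞ indeterminate form.

Combine fractions or rationalize to convert ∞-∞ to 0/0 form:
  lim(x→∞) √(x² + 7x + 7) - x = 7/2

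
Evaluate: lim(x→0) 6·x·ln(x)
This is a 0·∞ indeterminate form.

Rewrite 0·∞ as a quotient (0/0 or ∞/∞ form), then apply L'Hôpital's rule:
  lim(x→0) 6·x·ln(x) = 0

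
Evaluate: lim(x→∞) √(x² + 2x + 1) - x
This is an ∞-∞ indeterminate form.

Combine fractions or rationalize to convert ∞-∞ to 0/0 form:
  lim(x→∞) √(x² + 2x + 1) - x = 1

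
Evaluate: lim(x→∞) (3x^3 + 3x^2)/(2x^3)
This is an ∞/∞ indeterminate form.

Apply L'Hôpital's rule: differentiate numerator and denominator separately.
  f(x) = 3·x^3 + 3·x^2   ⇒   f'(x) = 9·x^2 + 6·x
  g(x) = 2·x^3   ⇒   g'(x) = 6·x^2
  lim(x→∞) f'(x)/g'(x) = lim(x→∞) (9·x^2 + 6·x)/(6·x^2)
  = 3/2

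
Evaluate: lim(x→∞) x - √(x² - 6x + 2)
This is an ∞-∞ indeterminate form.

Combine fractions or rationalize to convert ∞-∞ to 0/0 form:
  lim(x→∞) x - √(x² - 6x + 2) = 3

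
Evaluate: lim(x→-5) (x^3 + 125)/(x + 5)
This is a standard limit.

Factor or rationalize the expression:
  lim(x→-5) (x^3 + 125)/(x + 5) = 75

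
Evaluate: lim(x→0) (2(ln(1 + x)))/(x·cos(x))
This is a 0/0 indeterminate form.

Apply L'Hôpital's rule: differentiate numerator and denominator separately.
  f(x) = 2·ln(x + 1)   ⇒   f'(x) = 2/(x + 1)
  g(x) = x·cos(x)   ⇒   g'(x) = -x·sin(x) + cos(x)
  lim(x→0) f'(x)/g'(x) = lim(x→0) (2/(x + 1))/(-x·sin(x) + cos(x))
  = 2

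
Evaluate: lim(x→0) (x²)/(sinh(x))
This is a 0/0 indeterminate form.

Apply L'Hôpital's rule: differentiate numerator and denominator separately.
  f(x) = x^2   ⇒   f'(x) = 2·x
  g(x) = sinh(x)   ⇒   g'(x) = cosh(x)
  lim(x→0) f'(x)/g'(x) = lim(x→0) (2·x)/(cosh(x))
  = 0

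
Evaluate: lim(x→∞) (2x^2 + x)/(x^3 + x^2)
This is an ∞/∞ indeterminate form.

Apply L'Hôpital's rule: differentiate numerator and denominator separately.
  f(x) = 2·x^2 + x   ⇒   f'(x) = 4·x + 1
  g(x) = x^3 + x^2   ⇒   g'(x) = 3·x^2 + 2·x
  lim(x→∞) f'(x)/g'(x) = lim(x→∞) (4·x + 1)/(3·x^2 + 2·x)
  = 0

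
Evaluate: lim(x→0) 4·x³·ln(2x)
This is a 0·∞ indeterminate form.

Rewrite 0·∞ as a quotient (0/0 or ∞/∞ form), then apply L'Hôpital's rule:
  lim(x→0) 4·x³·ln(2x) = 0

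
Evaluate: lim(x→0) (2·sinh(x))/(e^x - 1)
This is a 0/0 indeterminate form.

Apply L'Hôpital's rule: differentiate numerator and denominator separately.
  f(x) = 2·sinh(x)   ⇒   f'(x) = 2·cosh(x)
  g(x) = e^(x) - 1   ⇒   g'(x) = e^(x)
  lim(x→0) f'(x)/g'(x) = lim(x→0) (2·cosh(x))/(e^(x))
  = 2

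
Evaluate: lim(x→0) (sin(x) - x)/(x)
This is a 0/0 indeterminate form.

Apply L'Hôpital's rule: differentiate numerator and denominator separately.
  f(x) = -x + sin(x)   ⇒   f'(x) = cos(x) - 1
  g(x) = x   ⇒   g'(x) = 1
  lim(x→0) f'(x)/g'(x) = lim(x→0) (cos(x) - 1)/(1)
  = 0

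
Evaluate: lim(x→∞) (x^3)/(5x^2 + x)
This is an ∞/∞ indeterminate form.

Apply L'Hôpital's rule: differentiate numerator and denominator separately.
  f(x) = x^3   ⇒   f'(x) = 3·x^2
  g(x) = 5·x^2 + x   ⇒   g'(x) = 10·x + 1
  lim(x→∞) f'(x)/g'(x) = lim(x→∞) (3·x^2)/(10·x + 1)
  = ∞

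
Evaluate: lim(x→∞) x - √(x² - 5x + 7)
This is an ∞-∞ indeterminate form.

Combine fractions or rationalize to convert ∞-∞ to 0/0 form:
  lim(x→∞) x - √(x² - 5x + 7) = 5/2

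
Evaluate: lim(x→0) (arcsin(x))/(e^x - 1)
This is a 0/0 indeterminate form.

Apply L'Hôpital's rule: differentiate numerator and denominator separately.
  f(x) = asin(x)   ⇒   f'(x) = 1/sqrt(1 - x^2)
  g(x) = e^(x) - 1   ⇒   g'(x) = e^(x)
  lim(x→0) f'(x)/g'(x) = lim(x→0) (1/sqrt(1 - x^2))/(e^(x))
  = 1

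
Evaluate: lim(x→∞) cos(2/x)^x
This is an exponential indeterminate form.

For exponential indeterminate forms, take the natural log:
  Let L = lim(x→∞) cos(2/x)^x
  Then ln(L) = lim(x→∞) [exponent × ln(base)]
  Evaluate using L'Hôpital or standard limits, then exponentiate.
  L = 1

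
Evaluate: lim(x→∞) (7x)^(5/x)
This is an exponential indeterminate form.

For exponential indeterminate forms, take the natural log:
  Let L = lim(x→∞) (7x)^(5/x)
  Then ln(L) = lim(x→∞) [exponent × ln(base)]
  Evaluate using L'Hôpital or standard limits, then exponentiate.
  L = 1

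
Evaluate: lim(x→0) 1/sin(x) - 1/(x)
This is an ∞-∞ indeterminate form.

Combine fractions or rationalize to convert ∞-∞ to 0/0 form:
  lim(x→0) 1/sin(x) - 1/(x) = 0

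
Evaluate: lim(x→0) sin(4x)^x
This is an exponential indeterminate form.

For exponential indeterminate forms, take the natural log:
  Let L = lim(x→0) sin(4x)^x
  Then ln(L) = lim(x→0) [exponent × ln(base)]
  Evaluate using L'Hôpital or standard limits, then exponentiate.
  L = 1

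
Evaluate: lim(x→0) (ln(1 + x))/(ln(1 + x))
This is a 0/0 indeterminate form.

Apply L'Hôpital's rule: differentiate numerator and denominator separately.
  f(x) = ln(x + 1)   ⇒   f'(x) = 1/(x + 1)
  g(x) = ln(x + 1)   ⇒   g'(x) = 1/(x + 1)
  lim(x→0) f'(x)/g'(x) = lim(x→0) (1/(x + 1))/(1/(x + 1))
  = 1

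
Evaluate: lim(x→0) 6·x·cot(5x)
This is a 0·∞ indeterminate form.

Rewrite 0·∞ as a quotient (0/0 or ∞/∞ form), then apply L'Hôpital's rule:
  lim(x→0) 6·x·cot(5x) = 6/5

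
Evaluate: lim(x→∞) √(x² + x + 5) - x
This is an ∞-∞ indeterminate form.

Combine fractions or rationalize to convert ∞-∞ to 0/0 form:
  lim(x→∞) √(x² + x + 5) - x = 1/2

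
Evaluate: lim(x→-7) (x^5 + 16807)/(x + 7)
This is a standard limit.

Factor or rationalize the expression:
  lim(x→-7) (x^5 + 16807)/(x + 7) = 12005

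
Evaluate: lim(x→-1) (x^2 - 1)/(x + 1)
This is a standard limit.

Factor or rationalize the expression:
  lim(x→-1) (x^2 - 1)/(x + 1) = -2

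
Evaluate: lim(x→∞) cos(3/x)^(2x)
This is an exponential indeterminate form.

For exponential indeterminate forms, take the natural log:
  Let L = lim(x→∞) cos(3/x)^(2x)
  Then ln(L) = lim(x→∞) [exponent × ln(base)]
  Evaluate using L'Hôpital or standard limits, then exponentiate.
  L = 1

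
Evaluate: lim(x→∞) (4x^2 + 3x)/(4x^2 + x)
This is an ∞/∞ indeterminate form.

Apply L'Hôpital's rule: differentiate numerator and denominator separately.
  f(x) = 4·x^2 + 3·x   ⇒   f'(x) = 8·x + 3
  g(x) = 4·x^2 + x   ⇒   g'(x) = 8·x + 1
  lim(x→∞) f'(x)/g'(x) = lim(x→∞) (8·x + 3)/(8·x + 1)
  = 1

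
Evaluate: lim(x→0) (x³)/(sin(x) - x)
This is a 0/0 indeterminate form.

Apply L'Hôpital's rule: differentiate numerator and denominator separately.
  f(x) = x^3   ⇒   f'(x) = 3·x^2
  g(x) = -x + sin(x)   ⇒   g'(x) = cos(x) - 1
  lim(x→0) f'(x)/g'(x) = lim(x→0) (3·x^2)/(cos(x) - 1)
  = -6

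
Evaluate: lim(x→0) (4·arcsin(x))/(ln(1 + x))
This is a 0/0 indeterminate form.

Apply L'Hôpital's rule: differentiate numerator and denominator separately.
  f(x) = 4·asin(x)   ⇒   f'(x) = 4/sqrt(1 - x^2)
  g(x) = ln(x + 1)   ⇒   g'(x) = 1/(x + 1)
  lim(x→0) f'(x)/g'(x) = lim(x→0) (4/sqrt(1 - x^2))/(1/(x + 1))
  = 4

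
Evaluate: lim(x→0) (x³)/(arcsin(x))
This is a 0/0 indeterminate form.

Apply L'Hôpital's rule: differentiate numerator and denominator separately.
  f(x) = x^3   ⇒   f'(x) = 3·x^2
  g(x) = asin(x)   ⇒   g'(x) = 1/sqrt(1 - x^2)
  lim(x→0) f'(x)/g'(x) = lim(x→0) (3·x^2)/(1/sqrt(1 - x^2))
  = 0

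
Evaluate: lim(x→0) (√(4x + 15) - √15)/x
This is a standard limit.

Factor or rationalize the expression:
  lim(x→0) (√(4x + 15) - √15)/x = 2·sqrt(15)/15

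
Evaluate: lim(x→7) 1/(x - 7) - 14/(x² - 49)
This is an ∞-∞ indeterminate form.

Combine fractions or rationalize to convert ∞-∞ to 0/0 form:
  lim(x→7) 1/(x - 7) - 14/(x² - 49) = 1/14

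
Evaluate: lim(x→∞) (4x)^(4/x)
This is an exponential indeterminate form.

For exponential indeterminate forms, take the natural log:
  Let L = lim(x→∞) (4x)^(4/x)
  Then ln(L) = lim(x→∞) [exponent × ln(base)]
  Evaluate using L'Hôpital or standard limits, then exponentiate.
  L = 1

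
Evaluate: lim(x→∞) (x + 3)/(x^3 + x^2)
This is an ∞/∞ indeterminate form.

Apply L'Hôpital's rule: differentiate numerator and denominator separately.
  f(x) = x + 3   ⇒   f'(x) = 1
  g(x) = x^3 + x^2   ⇒   g'(x) = 3·x^2 + 2·x
  lim(x→∞) f'(x)/g'(x) = lim(x→∞) (1)/(3·x^2 + 2·x)
  = 0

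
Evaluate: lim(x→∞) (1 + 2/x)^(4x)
This is an exponential indeterminate form.

For exponential indeterminate forms, take the natural log:
  Let L = lim(x→∞) (1 + 2/x)^(4x)
  Then ln(L) = lim(x→∞) [exponent × ln(base)]
  Evaluate using L'Hôpital or standard limits, then exponentiate.
  L = e^(8)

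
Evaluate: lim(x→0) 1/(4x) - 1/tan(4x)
This is an ∞-∞ indeterminate form.

Combine fractions or rationalize to convert ∞-∞ to 0/0 form:
  lim(x→0) 1/(4x) - 1/tan(4x) = 0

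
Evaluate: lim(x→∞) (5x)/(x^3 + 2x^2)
This is an ∞/∞ indeterminate form.

Apply L'Hôpital's rule: differentiate numerator and denominator separately.
  f(x) = 5·x   ⇒   f'(x) = 5
  g(x) = x^3 + 2·x^2   ⇒   g'(x) = 3·x^2 + 4·x
  lim(x→∞) f'(x)/g'(x) = lim(x→∞) (5)/(3·x^2 + 4·x)
  = 0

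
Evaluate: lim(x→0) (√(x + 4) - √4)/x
This is a standard limit.

Factor or rationalize the expression:
  lim(x→0) (√(x + 4) - √4)/x = 1/4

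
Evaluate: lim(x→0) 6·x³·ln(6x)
This is a 0·∞ indeterminate form.

Rewrite 0·∞ as a quotient (0/0 or ∞/∞ form), then apply L'Hôpital's rule:
  lim(x→0) 6·x³·ln(6x) = 0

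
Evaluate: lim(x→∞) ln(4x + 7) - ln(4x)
This is an ∞-∞ indeterminate form.

Combine fractions or rationalize to convert ∞-∞ to 0/0 form:
  lim(x→∞) ln(4x + 7) - ln(4x) = 0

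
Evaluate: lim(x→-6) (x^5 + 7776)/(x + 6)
This is a standard limit.

Factor or rationalize the expression:
  lim(x→-6) (x^5 + 7776)/(x + 6) = 6480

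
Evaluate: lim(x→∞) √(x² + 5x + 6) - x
This is an ∞-∞ indeterminate form.

Combine fractions or rationalize to convert ∞-∞ to 0/0 form:
  lim(x→∞) √(x² + 5x + 6) - x = 5/2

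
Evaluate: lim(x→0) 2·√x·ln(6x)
This is a 0·∞ indeterminate form.

Rewrite 0·∞ as a quotient (0/0 or ∞/∞ form), then apply L'Hôpital's rule:
  lim(x→0) 2·√x·ln(6x) = 0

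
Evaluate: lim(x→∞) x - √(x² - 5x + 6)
This is an ∞-∞ indeterminate form.

Combine fractions or rationalize to convert ∞-∞ to 0/0 form:
  lim(x→∞) x - √(x² - 5x + 6) = 5/2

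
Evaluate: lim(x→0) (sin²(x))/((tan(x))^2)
This is a 0/0 indeterminate form.

Apply L'Hôpital's rule: differentiate numerator and denominator separately.
  f(x) = sin(x)^2   ⇒   f'(x) = 2·sin(x)·cos(x)
  g(x) = tan(x)^2   ⇒   g'(x) = (2·tan(x)^2 + 2)·tan(x)
  lim(x→0) f'(x)/g'(x) = lim(x→0) (2·sin(x)·cos(x))/((2·tan(x)^2 + 2)·tan(x))
  = 1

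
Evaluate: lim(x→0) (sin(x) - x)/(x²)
This is a 0/0 indeterminate form.

Apply L'Hôpital's rule: differentiate numerator and denominator separately.
  f(x) = -x + sin(x)   ⇒   f'(x) = cos(x) - 1
  g(x) = x^2   ⇒   g'(x) = 2·x
  lim(x→0) f'(x)/g'(x) = lim(x→0) (cos(x) - 1)/(2·x)
  = 0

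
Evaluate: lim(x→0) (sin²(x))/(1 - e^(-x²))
This is a 0/0 indeterminate form.

Apply L'Hôpital's rule: differentiate numerator and denominator separately.
  f(x) = sin(x)^2   ⇒   f'(x) = 2·sin(x)·cos(x)
  g(x) = 1 - e^(-x^2)   ⇒   g'(x) = 2·x·e^(-x^2)
  lim(x→0) f'(x)/g'(x) = lim(x→0) (2·sin(x)·cos(x))/(2·x·e^(-x^2))
  = 1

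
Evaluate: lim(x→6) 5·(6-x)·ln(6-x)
This is a 0·∞ indeterminate form.

Rewrite 0·∞ as a quotient (0/0 or ∞/∞ form), then apply L'Hôpital's rule:
  lim(x→6) 5·(6-x)·ln(6-x) = 0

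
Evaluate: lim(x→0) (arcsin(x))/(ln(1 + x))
This is a 0/0 indeterminate form.

Apply L'Hôpital's rule: differentiate numerator and denominator separately.
  f(x) = asin(x)   ⇒   f'(x) = 1/sqrt(1 - x^2)
  g(x) = ln(x + 1)   ⇒   g'(x) = 1/(x + 1)
  lim(x→0) f'(x)/g'(x) = lim(x→0) (1/sqrt(1 - x^2))/(1/(x + 1))
  = 1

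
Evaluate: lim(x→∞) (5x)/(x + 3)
This is an ∞/∞ indeterminate form.

Apply L'Hôpital's rule: differentiate numerator and denominator separately.
  f(x) = 5·x   ⇒   f'(x) = 5
  g(x) = x + 3   ⇒   g'(x) = 1
  lim(x→∞) f'(x)/g'(x) = lim(x→∞) (5)/(1)
  = 5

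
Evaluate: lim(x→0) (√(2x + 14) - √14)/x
This is a standard limit.

Factor or rationalize the expression:
  lim(x→0) (√(2x + 14) - √14)/x = sqrt(14)/14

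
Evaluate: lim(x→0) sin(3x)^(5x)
This is an exponential indeterminate form.

For exponential indeterminate forms, take the natural log:
  Let L = lim(x→0) sin(3x)^(5x)
  Then ln(L) = lim(x→0) [exponent × ln(base)]
  Evaluate using L'Hôpital or standard limits, then exponentiate.
  L = 1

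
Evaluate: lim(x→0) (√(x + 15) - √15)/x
This is a standard limit.

Factor or rationalize the expression:
  lim(x→0) (√(x + 15) - √15)/x = sqrt(15)/30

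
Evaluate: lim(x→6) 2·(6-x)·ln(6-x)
This is a 0·∞ indeterminate form.

Rewrite 0·∞ as a quotient (0/0 or ∞/∞ form), then apply L'Hôpital's rule:
  lim(x→6) 2·(6-x)·ln(6-x) = 0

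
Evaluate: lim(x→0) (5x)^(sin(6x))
This is an exponential indeterminate form.

For exponential indeterminate forms, take the natural log:
  Let L = lim(x→0) (5x)^(sin(6x))
  Then ln(L) = lim(x→0) [exponent × ln(base)]
  Evaluate using L'Hôpital or standard limits, then exponentiate.
  L = 1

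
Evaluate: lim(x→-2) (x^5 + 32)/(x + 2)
This is a standard limit.

Factor or rationalize the expression:
  lim(x→-2) (x^5 + 32)/(x + 2) = 80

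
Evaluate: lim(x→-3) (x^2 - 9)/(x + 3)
This is a standard limit.

Factor or rationalize the expression:
  lim(x→-3) (x^2 - 9)/(x + 3) = -6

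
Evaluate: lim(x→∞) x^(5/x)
This is an exponential indeterminate form.

For exponential indeterminate forms, take the natural log:
  Let L = lim(x→∞) x^(5/x)
  Then ln(L) = lim(x→∞) [exponent × ln(base)]
  Evaluate using L'Hôpital or standard limits, then exponentiate.
  L = 1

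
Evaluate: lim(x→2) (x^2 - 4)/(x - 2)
This is a standard limit.

Factor or rationalize the expression:
  lim(x→2) (x^2 - 4)/(x - 2) = 4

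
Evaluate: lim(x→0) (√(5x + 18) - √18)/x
This is a standard limit.

Factor or rationalize the expression:
  lim(x→0) (√(5x + 18) - √18)/x = 5·sqrt(2)/12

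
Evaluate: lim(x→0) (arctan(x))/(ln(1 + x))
This is a 0/0 indeterminate form.

Apply L'Hôpital's rule: differentiate numerator and denominator separately.
  f(x) = atan(x)   ⇒   f'(x) = 1/(x^2 + 1)
  g(x) = ln(x + 1)   ⇒   g'(x) = 1/(x + 1)
  lim(x→0) f'(x)/g'(x) = lim(x→0) (1/(x^2 + 1))/(1/(x + 1))
  = 1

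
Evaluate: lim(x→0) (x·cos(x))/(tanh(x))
This is a 0/0 indeterminate form.

Apply L'Hôpital's rule: differentiate numerator and denominator separately.
  f(x) = x·cos(x)   ⇒   f'(x) = -x·sin(x) + cos(x)
  g(x) = tanh(x)   ⇒   g'(x) = 1 - tanh(x)^2
  lim(x→0) f'(x)/g'(x) = lim(x→0) (-x·sin(x) + cos(x))/(1 - tanh(x)^2)
  = 1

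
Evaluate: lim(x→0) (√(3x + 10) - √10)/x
This is a standard limit.

Factor or rationalize the expression:
  lim(x→0) (√(3x + 10) - √10)/x = 3·sqrt(10)/20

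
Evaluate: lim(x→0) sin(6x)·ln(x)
This is a 0·∞ indeterminate form.

Rewrite 0·∞ as a quotient (0/0 or ∞/∞ form), then apply L'Hôpital's rule:
  lim(x→0) sin(6x)·ln(x) = 0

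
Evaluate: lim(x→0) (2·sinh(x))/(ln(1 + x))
This is a 0/0 indeterminate form.

Apply L'Hôpital's rule: differentiate numerator and denominator separately.
  f(x) = 2·sinh(x)   ⇒   f'(x) = 2·cosh(x)
  g(x) = ln(x + 1)   ⇒   g'(x) = 1/(x + 1)
  lim(x→0) f'(x)/g'(x) = lim(x→0) (2·cosh(x))/(1/(x + 1))
  = 2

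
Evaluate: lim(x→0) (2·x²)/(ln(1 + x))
This is a 0/0 indeterminate form.

Apply L'Hôpital's rule: differentiate numerator and denominator separately.
  f(x) = 2·x^2   ⇒   f'(x) = 4·x
  g(x) = ln(x + 1)   ⇒   g'(x) = 1/(x + 1)
  lim(x→0) f'(x)/g'(x) = lim(x→0) (4·x)/(1/(x + 1))
  = 0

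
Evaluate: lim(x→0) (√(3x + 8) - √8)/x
This is a standard limit.

Factor or rationalize the expression:
  lim(x→0) (√(3x + 8) - √8)/x = 3·sqrt(2)/8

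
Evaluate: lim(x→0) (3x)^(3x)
This is an exponential indeterminate form.

For exponential indeterminate forms, take the natural log:
  Let L = lim(x→0) (3x)^(3x)
  Then ln(L) = lim(x→0) [exponent × ln(base)]
  Evaluate using L'Hôpital or standard limits, then exponentiate.
  L = 1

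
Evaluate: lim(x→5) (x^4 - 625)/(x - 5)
This is a standard limit.

Factor or rationalize the expression:
  lim(x→5) (x^4 - 625)/(x - 5) = 500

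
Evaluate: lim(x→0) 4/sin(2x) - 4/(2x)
This is an ∞-∞ indeterminate form.

Combine fractions or rationalize to convert ∞-∞ to 0/0 form:
  lim(x→0) 4/sin(2x) - 4/(2x) = 0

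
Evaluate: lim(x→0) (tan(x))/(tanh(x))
This is a 0/0 indeterminate form.

Apply L'Hôpital's rule: differentiate numerator and denominator separately.
  f(x) = tan(x)   ⇒   f'(x) = tan(x)^2 + 1
  g(x) = tanh(x)   ⇒   g'(x) = 1 - tanh(x)^2
  lim(x→0) f'(x)/g'(x) = lim(x→0) (tan(x)^2 + 1)/(1 - tanh(x)^2)
  = 1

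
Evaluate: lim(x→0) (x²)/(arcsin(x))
This is a 0/0 indeterminate form.

Apply L'Hôpital's rule: differentiate numerator and denominator separately.
  f(x) = x^2   ⇒   f'(x) = 2·x
  g(x) = asin(x)   ⇒   g'(x) = 1/sqrt(1 - x^2)
  lim(x→0) f'(x)/g'(x) = lim(x→0) (2·x)/(1/sqrt(1 - x^2))
  = 0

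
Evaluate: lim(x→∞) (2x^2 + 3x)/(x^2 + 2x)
This is an ∞/∞ indeterminate form.

Apply L'Hôpital's rule: differentiate numerator and denominator separately.
  f(x) = 2·x^2 + 3·x   ⇒   f'(x) = 4·x + 3
  g(x) = x^2 + 2·x   ⇒   g'(x) = 2·x + 2
  lim(x→∞) f'(x)/g'(x) = lim(x→∞) (4·x + 3)/(2·x + 2)
  = 2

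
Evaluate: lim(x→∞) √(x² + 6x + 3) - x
This is an ∞-∞ indeterminate form.

Combine fractions or rationalize to convert ∞-∞ to 0/0 form:
  lim(x→∞) √(x² + 6x + 3) - x = 3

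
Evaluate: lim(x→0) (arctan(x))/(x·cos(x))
This is a 0/0 indeterminate form.

Apply L'Hôpital's rule: differentiate numerator and denominator separately.
  f(x) = atan(x)   ⇒   f'(x) = 1/(x^2 + 1)
  g(x) = x·cos(x)   ⇒   g'(x) = -x·sin(x) + cos(x)
  lim(x→0) f'(x)/g'(x) = lim(x→0) (1/(x^2 + 1))/(-x·sin(x) + cos(x))
  = 1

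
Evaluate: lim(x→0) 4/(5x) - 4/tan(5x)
This is an ∞-∞ indeterminate form.

Combine fractions or rationalize to convert ∞-∞ to 0/0 form:
  lim(x→0) 4/(5x) - 4/tan(5x) = 0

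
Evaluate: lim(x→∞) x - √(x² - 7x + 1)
This is an ∞-∞ indeterminate form.

Combine fractions or rationalize to convert ∞-∞ to 0/0 form:
  lim(x→∞) x - √(x² - 7x + 1) = 7/2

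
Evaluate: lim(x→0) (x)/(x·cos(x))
This is a 0/0 indeterminate form.

Apply L'Hôpital's rule: differentiate numerator and denominator separately.
  f(x) = x   ⇒   f'(x) = 1
  g(x) = x·cos(x)   ⇒   g'(x) = -x·sin(x) + cos(x)
  lim(x→0) f'(x)/g'(x) = lim(x→0) (1)/(-x·sin(x) + cos(x))
  = 1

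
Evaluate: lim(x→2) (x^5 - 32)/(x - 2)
This is a standard limit.

Factor or rationalize the expression:
  lim(x→2) (x^5 - 32)/(x - 2) = 80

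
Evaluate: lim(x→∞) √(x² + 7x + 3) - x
This is an ∞-∞ indeterminate form.

Combine fractions or rationalize to convert ∞-∞ to 0/0 form:
  lim(x→∞) √(x² + 7x + 3) - x = 7/2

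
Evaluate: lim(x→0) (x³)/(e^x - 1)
This is a 0/0 indeterminate form.

Apply L'Hôpital's rule: differentiate numerator and denominator separately.
  f(x) = x^3   ⇒   f'(x) = 3·x^2
  g(x) = e^(x) - 1   ⇒   g'(x) = e^(x)
  lim(x→0) f'(x)/g'(x) = lim(x→0) (3·x^2)/(e^(x))
  = 0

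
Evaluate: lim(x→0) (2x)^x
This is an exponential indeterminate form.

For exponential indeterminate forms, take the natural log:
  Let L = lim(x→0) (2x)^x
  Then ln(L) = lim(x→0) [exponent × ln(base)]
  Evaluate using L'Hôpital or standard limits, then exponentiate.
  L = 1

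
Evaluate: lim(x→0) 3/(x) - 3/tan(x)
This is an ∞-∞ indeterminate form.

Combine fractions or rationalize to convert ∞-∞ to 0/0 form:
  lim(x→0) 3/(x) - 3/tan(x) = 0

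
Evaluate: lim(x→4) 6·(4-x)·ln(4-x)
This is a 0·∞ indeterminate form.

Rewrite 0·∞ as a quotient (0/0 or ∞/∞ form), then apply L'Hôpital's rule:
  lim(x→4) 6·(4-x)·ln(4-x) = 0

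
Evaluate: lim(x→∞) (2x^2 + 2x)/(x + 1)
This is an ∞/∞ indeterminate form.

Apply L'Hôpital's rule: differentiate numerator and denominator separately.
  f(x) = 2·x^2 + 2·x   ⇒   f'(x) = 4·x + 2
  g(x) = x + 1   ⇒   g'(x) = 1
  lim(x→∞) f'(x)/g'(x) = lim(x→∞) (4·x + 2)/(1)
  = ∞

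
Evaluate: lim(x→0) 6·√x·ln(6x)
This is a 0·∞ indeterminate form.

Rewrite 0·∞ as a quotient (0/0 or ∞/∞ form), then apply L'Hôpital's rule:
  lim(x→0) 6·√x·ln(6x) = 0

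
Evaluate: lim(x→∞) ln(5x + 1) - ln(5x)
This is an ∞-∞ indeterminate form.

Combine fractions or rationalize to convert ∞-∞ to 0/0 form:
  lim(x→∞) ln(5x + 1) - ln(5x) = 0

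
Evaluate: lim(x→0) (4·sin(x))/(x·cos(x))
This is a 0/0 indeterminate form.

Apply L'Hôpital's rule: differentiate numerator and denominator separately.
  f(x) = 4·sin(x)   ⇒   f'(x) = 4·cos(x)
  g(x) = x·cos(x)   ⇒   g'(x) = -x·sin(x) + cos(x)
  lim(x→0) f'(x)/g'(x) = lim(x→0) (4·cos(x))/(-x·sin(x) + cos(x))
  = 4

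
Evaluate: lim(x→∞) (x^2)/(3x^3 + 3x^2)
This is an ∞/∞ indeterminate form.

Apply L'Hôpital's rule: differentiate numerator and denominator separately.
  f(x) = x^2   ⇒   f'(x) = 2·x
  g(x) = 3·x^3 + 3·x^2   ⇒   g'(x) = 9·x^2 + 6·x
  lim(x→∞) f'(x)/g'(x) = lim(x→∞) (2·x)/(9·x^2 + 6·x)
  = 0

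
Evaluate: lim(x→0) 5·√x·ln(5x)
This is a 0·∞ indeterminate form.

Rewrite 0·∞ as a quotient (0/0 or ∞/∞ form), then apply L'Hôpital's rule:
  lim(x→0) 5·√x·ln(5x) = 0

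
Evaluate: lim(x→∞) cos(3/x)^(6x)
This is an exponential indeterminate form.

For exponential indeterminate forms, take the natural log:
  Let L = lim(x→∞) cos(3/x)^(6x)
  Then ln(L) = lim(x→∞) [exponent × ln(base)]
  Evaluate using L'Hôpital or standard limits, then exponentiate.
  L = 1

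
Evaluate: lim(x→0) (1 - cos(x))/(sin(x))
This is a 0/0 indeterminate form.

Apply L'Hôpital's rule: differentiate numerator and denominator separately.
  f(x) = 1 - cos(x)   ⇒   f'(x) = sin(x)
  g(x) = sin(x)   ⇒   g'(x) = cos(x)
  lim(x→0) f'(x)/g'(x) = lim(x→0) (sin(x))/(cos(x))
  = 0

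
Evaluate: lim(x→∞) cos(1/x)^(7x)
This is an exponential indeterminate form.

For exponential indeterminate forms, take the natural log:
  Let L = lim(x→∞) cos(1/x)^(7x)
  Then ln(L) = lim(x→∞) [exponent × ln(base)]
  Evaluate using L'Hôpital or standard limits, then exponentiate.
  L = 1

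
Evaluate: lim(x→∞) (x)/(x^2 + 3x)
This is an ∞/∞ indeterminate form.

Apply L'Hôpital's rule: differentiate numerator and denominator separately.
  f(x) = x   ⇒   f'(x) = 1
  g(x) = x^2 + 3·x   ⇒   g'(x) = 2·x + 3
  lim(x→∞) f'(x)/g'(x) = lim(x→∞) (1)/(2·x + 3)
  = 0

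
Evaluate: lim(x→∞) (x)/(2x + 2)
This is an ∞/∞ indeterminate form.

Apply L'Hôpital's rule: differentiate numerator and denominator separately.
  f(x) = x   ⇒   f'(x) = 1
  g(x) = 2·x + 2   ⇒   g'(x) = 2
  lim(x→∞) f'(x)/g'(x) = lim(x→∞) (1)/(2)
  = 1/2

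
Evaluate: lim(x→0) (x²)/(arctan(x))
This is a 0/0 indeterminate form.

Apply L'Hôpital's rule: differentiate numerator and denominator separately.
  f(x) = x^2   ⇒   f'(x) = 2·x
  g(x) = atan(x)   ⇒   g'(x) = 1/(x^2 + 1)
  lim(x→0) f'(x)/g'(x) = lim(x→0) (2·x)/(1/(x^2 + 1))
  = 0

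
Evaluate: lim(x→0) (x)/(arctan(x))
This is a 0/0 indeterminate form.

Apply L'Hôpital's rule: differentiate numerator and denominator separately.
  f(x) = x   ⇒   f'(x) = 1
  g(x) = atan(x)   ⇒   g'(x) = 1/(x^2 + 1)
  lim(x→0) f'(x)/g'(x) = lim(x→0) (1)/(1/(x^2 + 1))
  = 1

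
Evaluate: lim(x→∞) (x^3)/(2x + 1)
This is an ∞/∞ indeterminate form.

Apply L'Hôpital's rule: differentiate numerator and denominator separately.
  f(x) = x^3   ⇒   f'(x) = 3·x^2
  g(x) = 2·x + 1   ⇒   g'(x) = 2
  lim(x→∞) f'(x)/g'(x) = lim(x→∞) (3·x^2)/(2)
  = ∞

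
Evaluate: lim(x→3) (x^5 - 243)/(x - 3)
This is a standard limit.

Factor or rationalize the expression:
  lim(x→3) (x^5 - 243)/(x - 3) = 405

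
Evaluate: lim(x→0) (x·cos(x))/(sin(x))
This is a 0/0 indeterminate form.

Apply L'Hôpital's rule: differentiate numerator and denominator separately.
  f(x) = x·cos(x)   ⇒   f'(x) = -x·sin(x) + cos(x)
  g(x) = sin(x)   ⇒   g'(x) = cos(x)
  lim(x→0) f'(x)/g'(x) = lim(x→0) (-x·sin(x) + cos(x))/(cos(x))
  = 1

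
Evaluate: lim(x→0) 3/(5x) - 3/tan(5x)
This is an ∞-∞ indeterminate form.

Combine fractions or rationalize to convert ∞-∞ to 0/0 form:
  lim(x→0) 3/(5x) - 3/tan(5x) = 0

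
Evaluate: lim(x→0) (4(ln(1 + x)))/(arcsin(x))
This is a 0/0 indeterminate form.

Apply L'Hôpital's rule: differentiate numerator and denominator separately.
  f(x) = 4·ln(x + 1)   ⇒   f'(x) = 4/(x + 1)
  g(x) = asin(x)   ⇒   g'(x) = 1/sqrt(1 - x^2)
  lim(x→0) f'(x)/g'(x) = lim(x→0) (4/(x + 1))/(1/sqrt(1 - x^2))
  = 4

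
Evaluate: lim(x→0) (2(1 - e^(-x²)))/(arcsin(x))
This is a 0/0 indeterminate form.

Apply L'Hôpital's rule: differentiate numerator and denominator separately.
  f(x) = 2 - 2·e^(-x^2)   ⇒   f'(x) = 4·x·e^(-x^2)
  g(x) = asin(x)   ⇒   g'(x) = 1/sqrt(1 - x^2)
  lim(x→0) f'(x)/g'(x) = lim(x→0) (4·x·e^(-x^2))/(1/sqrt(1 - x^2))
  = 0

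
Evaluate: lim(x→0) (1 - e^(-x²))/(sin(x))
This is a 0/0 indeterminate form.

Apply L'Hôpital's rule: differentiate numerator and denominator separately.
  f(x) = 1 - e^(-x^2)   ⇒   f'(x) = 2·x·e^(-x^2)
  g(x) = sin(x)   ⇒   g'(x) = cos(x)
  lim(x→0) f'(x)/g'(x) = lim(x→0) (2·x·e^(-x^2))/(cos(x))
  = 0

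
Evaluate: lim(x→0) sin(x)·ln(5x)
This is a 0·∞ indeterminate form.

Rewrite 0·∞ as a quotient (0/0 or ∞/∞ form), then apply L'Hôpital's rule:
  lim(x→0) sin(x)·ln(5x) = 0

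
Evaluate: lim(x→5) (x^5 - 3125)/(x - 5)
This is a standard limit.

Factor or rationalize the expression:
  lim(x→5) (x^5 - 3125)/(x - 5) = 3125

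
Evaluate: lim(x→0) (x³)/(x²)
This is a 0/0 indeterminate form.

Apply L'Hôpital's rule: differentiate numerator and denominator separately.
  f(x) = x^3   ⇒   f'(x) = 3·x^2
  g(x) = x^2   ⇒   g'(x) = 2·x
  lim(x→0) f'(x)/g'(x) = lim(x→0) (3·x^2)/(2·x)
  = 0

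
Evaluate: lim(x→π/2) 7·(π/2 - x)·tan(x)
This is a 0·∞ indeterminate form.

Rewrite 0·∞ as a quotient (0/0 or ∞/∞ form), then apply L'Hôpital's rule:
  lim(x→π/2) 7·(π/2 - x)·tan(x) = 7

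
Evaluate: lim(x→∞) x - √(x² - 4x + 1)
This is an ∞-∞ indeterminate form.

Combine fractions or rationalize to convert ∞-∞ to 0/0 form:
  lim(x→∞) x - √(x² - 4x + 1) = 2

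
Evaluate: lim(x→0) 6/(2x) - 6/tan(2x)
This is an ∞-∞ indeterminate form.

Combine fractions or rationalize to convert ∞-∞ to 0/0 form:
  lim(x→0) 6/(2x) - 6/tan(2x) = 0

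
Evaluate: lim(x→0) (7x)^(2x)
This is an exponential indeterminate form.

For exponential indeterminate forms, take the natural log:
  Let L = lim(x→0) (7x)^(2x)
  Then ln(L) = lim(x→0) [exponent × ln(base)]
  Evaluate using L'Hôpital or standard limits, then exponentiate.
  L = 1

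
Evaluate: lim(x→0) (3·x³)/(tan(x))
This is a 0/0 indeterminate form.

Apply L'Hôpital's rule: differentiate numerator and denominator separately.
  f(x) = 3·x^3   ⇒   f'(x) = 9·x^2
  g(x) = tan(x)   ⇒   g'(x) = tan(x)^2 + 1
  lim(x→0) f'(x)/g'(x) = lim(x→0) (9·x^2)/(tan(x)^2 + 1)
  = 0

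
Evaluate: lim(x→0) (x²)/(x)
This is a 0/0 indeterminate form.

Apply L'Hôpital's rule: differentiate numerator and denominator separately.
  f(x) = x^2   ⇒   f'(x) = 2·x
  g(x) = x   ⇒   g'(x) = 1
  lim(x→0) f'(x)/g'(x) = lim(x→0) (2·x)/(1)
  = 0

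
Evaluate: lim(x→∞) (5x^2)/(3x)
This is an ∞/∞ indeterminate form.

Apply L'Hôpital's rule: differentiate numerator and denominator separately.
  f(x) = 5·x^2   ⇒   f'(x) = 10·x
  g(x) = 3·x   ⇒   g'(x) = 3
  lim(x→∞) f'(x)/g'(x) = lim(x→∞) (10·x)/(3)
  = ∞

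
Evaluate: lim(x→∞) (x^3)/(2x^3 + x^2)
This is an ∞/∞ indeterminate form.

Apply L'Hôpital's rule: differentiate numerator and denominator separately.
  f(x) = x^3   ⇒   f'(x) = 3·x^2
  g(x) = 2·x^3 + x^2   ⇒   g'(x) = 6·x^2 + 2·x
  lim(x→∞) f'(x)/g'(x) = lim(x→∞) (3·x^2)/(6·x^2 + 2·x)
  = 1/2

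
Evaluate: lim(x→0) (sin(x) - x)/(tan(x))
This is a 0/0 indeterminate form.

Apply L'Hôpital's rule: differentiate numerator and denominator separately.
  f(x) = -x + sin(x)   ⇒   f'(x) = cos(x) - 1
  g(x) = tan(x)   ⇒   g'(x) = tan(x)^2 + 1
  lim(x→0) f'(x)/g'(x) = lim(x→0) (cos(x) - 1)/(tan(x)^2 + 1)
  = 0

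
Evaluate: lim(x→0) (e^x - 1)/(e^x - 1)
This is a 0/0 indeterminate form.

Apply L'Hôpital's rule: differentiate numerator and denominator separately.
  f(x) = e^(x) - 1   ⇒   f'(x) = e^(x)
  g(x) = e^(x) - 1   ⇒   g'(x) = e^(x)
  lim(x→0) f'(x)/g'(x) = lim(x→0) (e^(x))/(e^(x))
  = 1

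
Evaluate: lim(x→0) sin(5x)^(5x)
This is an exponential indeterminate form.

For exponential indeterminate forms, take the natural log:
  Let L = lim(x→0) sin(5x)^(5x)
  Then ln(L) = lim(x→0) [exponent × ln(base)]
  Evaluate using L'Hôpital or standard limits, then exponentiate.
  L = 1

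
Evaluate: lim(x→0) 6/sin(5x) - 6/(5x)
This is an ∞-∞ indeterminate form.

Combine fractions or rationalize to convert ∞-∞ to 0/0 form:
  lim(x→0) 6/sin(5x) - 6/(5x) = 0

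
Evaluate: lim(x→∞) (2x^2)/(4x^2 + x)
This is an ∞/∞ indeterminate form.

Apply L'Hôpital's rule: differentiate numerator and denominator separately.
  f(x) = 2·x^2   ⇒   f'(x) = 4·x
  g(x) = 4·x^2 + x   ⇒   g'(x) = 8·x + 1
  lim(x→∞) f'(x)/g'(x) = lim(x→∞) (4·x)/(8·x + 1)
  = 1/2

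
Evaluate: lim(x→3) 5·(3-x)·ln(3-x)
This is a 0·∞ indeterminate form.

Rewrite 0·∞ as a quotient (0/0 or ∞/∞ form), then apply L'Hôpital's rule:
  lim(x→3) 5·(3-x)·ln(3-x) = 0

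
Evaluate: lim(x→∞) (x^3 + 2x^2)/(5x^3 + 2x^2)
This is an ∞/∞ indeterminate form.

Apply L'Hôpital's rule: differentiate numerator and denominator separately.
  f(x) = x^3 + 2·x^2   ⇒   f'(x) = 3·x^2 + 4·x
  g(x) = 5·x^3 + 2·x^2   ⇒   g'(x) = 15·x^2 + 4·x
  lim(x→∞) f'(x)/g'(x) = lim(x→∞) (3·x^2 + 4·x)/(15·x^2 + 4·x)
  = 1/5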